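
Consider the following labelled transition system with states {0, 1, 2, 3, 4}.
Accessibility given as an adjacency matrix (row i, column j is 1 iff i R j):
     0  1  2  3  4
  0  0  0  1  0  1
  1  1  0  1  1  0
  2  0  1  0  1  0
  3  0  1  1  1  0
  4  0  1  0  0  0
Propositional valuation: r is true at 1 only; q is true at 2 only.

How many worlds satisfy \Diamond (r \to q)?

Let φ = \Diamond (r \to q). Evaluate φ at each world:
  0 (successors {2, 4}): φ is true.
  1 (successors {0, 2, 3}): φ is true.
  2 (successors {1, 3}): φ is true.
  3 (successors {1, 2, 3}): φ is true.
  4 (successors {1}): φ is false.
For instance, at 1:
  At 1: \Diamond (r \to q) requires r \to q at some successor in {0, 2, 3}.
    r \to q holds at 0, so \Diamond (r \to q) is true at 1.
Satisfying worlds: {0, 1, 2, 3}

4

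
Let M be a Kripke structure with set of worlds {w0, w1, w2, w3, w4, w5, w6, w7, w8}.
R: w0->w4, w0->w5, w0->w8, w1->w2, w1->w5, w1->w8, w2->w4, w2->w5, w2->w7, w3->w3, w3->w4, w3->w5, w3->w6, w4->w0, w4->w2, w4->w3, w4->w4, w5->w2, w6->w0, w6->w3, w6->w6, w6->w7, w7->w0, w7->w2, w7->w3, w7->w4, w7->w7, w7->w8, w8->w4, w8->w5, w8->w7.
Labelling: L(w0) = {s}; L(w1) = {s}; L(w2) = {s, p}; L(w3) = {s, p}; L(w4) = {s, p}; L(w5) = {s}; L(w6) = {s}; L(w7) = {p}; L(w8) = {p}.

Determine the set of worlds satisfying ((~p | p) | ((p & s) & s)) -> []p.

w5

Let φ = ((~p | p) | ((p & s) & s)) -> []p. Evaluate φ at each world:
  w0 (successors {w4, w5, w8}): φ is false.
  w1 (successors {w2, w5, w8}): φ is false.
  w2 (successors {w4, w5, w7}): φ is false.
  w3 (successors {w3, w4, w5, w6}): φ is false.
  w4 (successors {w0, w2, w3, w4}): φ is false.
  w5 (successors {w2}): φ is true.
  w6 (successors {w0, w3, w6, w7}): φ is false.
  w7 (successors {w0, w2, w3, w4, w7, w8}): φ is false.
  w8 (successors {w4, w5, w7}): φ is false.
For instance, at w1:
  At w1: (~p | p) | ((p & s) & s) is true, []p is false, so ((~p | p) | ((p & s) & s)) -> []p is false.
    At w1: []p requires p at every successor {w2, w5, w8}.
      p fails at w5, so []p is false at w1.
Satisfying worlds: {w5}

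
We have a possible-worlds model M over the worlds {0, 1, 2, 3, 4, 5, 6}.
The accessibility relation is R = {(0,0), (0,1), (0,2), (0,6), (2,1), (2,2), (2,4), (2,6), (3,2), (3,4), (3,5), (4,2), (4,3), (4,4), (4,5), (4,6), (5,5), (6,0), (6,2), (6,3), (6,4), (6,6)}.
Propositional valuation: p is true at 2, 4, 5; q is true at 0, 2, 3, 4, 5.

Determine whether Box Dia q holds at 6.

Yes

Recall that Box ψ holds at a world iff ψ holds at every accessible world, and Dia ψ holds iff ψ holds at some accessible world.
At 6: Box Dia q requires Dia q at every successor {0, 2, 3, 4, 6}.
  At 0: Dia q is true.
  At 2: Dia q is true.
  At 3: Dia q is true.
  At 4: Dia q is true.
  At 6: Dia q is true.
So Box Dia q is true at 6.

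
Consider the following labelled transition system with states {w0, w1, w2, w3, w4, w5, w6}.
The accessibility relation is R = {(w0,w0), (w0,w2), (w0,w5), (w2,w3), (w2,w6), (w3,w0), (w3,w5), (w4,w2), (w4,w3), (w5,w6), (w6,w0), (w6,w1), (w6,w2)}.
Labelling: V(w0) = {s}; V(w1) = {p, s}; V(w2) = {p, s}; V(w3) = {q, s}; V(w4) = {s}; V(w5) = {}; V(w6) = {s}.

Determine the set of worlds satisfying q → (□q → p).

Let φ = q → (□q → p). Evaluate φ at each world:
  w0 (successors {w0, w2, w5}): φ is true.
  w1 (successors ∅): φ is true.
  w2 (successors {w3, w6}): φ is true.
  w3 (successors {w0, w5}): φ is true.
  w4 (successors {w2, w3}): φ is true.
  w5 (successors {w6}): φ is true.
  w6 (successors {w0, w1, w2}): φ is true.
For instance, at w0:
  At w0: q is false, □q → p is true, so q → (□q → p) is true.
    At w0: □q is false, p is false, so □q → p is true.
      At w0: □q requires q at every successor {w0, w2, w5}.
        q fails at w0, so □q is false at w0.
Satisfying worlds: {w0, w1, w2, w3, w4, w5, w6}

w0, w1, w2, w3, w4, w5, w6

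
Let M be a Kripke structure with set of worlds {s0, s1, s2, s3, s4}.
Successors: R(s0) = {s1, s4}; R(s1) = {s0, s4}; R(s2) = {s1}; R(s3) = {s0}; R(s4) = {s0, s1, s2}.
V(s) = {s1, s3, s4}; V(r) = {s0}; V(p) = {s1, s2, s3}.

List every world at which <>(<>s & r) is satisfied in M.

Let φ = <>(<>s & r). Evaluate φ at each world:
  s0 (successors {s1, s4}): φ is false.
  s1 (successors {s0, s4}): φ is true.
  s2 (successors {s1}): φ is false.
  s3 (successors {s0}): φ is true.
  s4 (successors {s0, s1, s2}): φ is true.
For instance, at s3:
  At s3: <>(<>s & r) requires <>s & r at some successor in {s0}.
    <>s & r holds at s0, so <>(<>s & r) is true at s3.
      At s0: <>s is true, r is true, so <>s & r is true.
Satisfying worlds: {s1, s3, s4}

s1, s3, s4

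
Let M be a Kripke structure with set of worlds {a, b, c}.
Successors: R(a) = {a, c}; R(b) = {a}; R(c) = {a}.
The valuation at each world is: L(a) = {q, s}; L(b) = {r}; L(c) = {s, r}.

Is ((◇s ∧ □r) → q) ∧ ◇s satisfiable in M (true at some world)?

Yes

Recall that □ψ holds at a world iff ψ holds at every accessible world, and ◇ψ holds iff ψ holds at some accessible world.
Let φ = ((◇s ∧ □r) → q) ∧ ◇s. Evaluate φ at each world:
  a (successors {a, c}): φ is true.
  b (successors {a}): φ is true.
  c (successors {a}): φ is true.
Detail at a (witness):
  At a: (◇s ∧ □r) → q is true, ◇s is true, so ((◇s ∧ □r) → q) ∧ ◇s is true.
    At a: ◇s ∧ □r is false, q is true, so (◇s ∧ □r) → q is true.
      At a: ◇s is true, □r is false, so ◇s ∧ □r is false.
    At a: ◇s requires s at some successor in {a, c}.
      s holds at a, so ◇s is true at a.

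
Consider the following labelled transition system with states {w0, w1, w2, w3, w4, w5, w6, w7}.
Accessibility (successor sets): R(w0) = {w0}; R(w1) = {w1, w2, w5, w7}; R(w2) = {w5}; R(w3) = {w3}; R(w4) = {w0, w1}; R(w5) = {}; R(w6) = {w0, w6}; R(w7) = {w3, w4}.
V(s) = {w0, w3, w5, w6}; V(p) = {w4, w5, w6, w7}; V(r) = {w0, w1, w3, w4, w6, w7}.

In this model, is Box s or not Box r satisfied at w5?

At w5: Box s is true, not Box r is false, so Box s or not Box r is true.
  At w5: no accessible worlds, so Box s holds vacuously.
  At w5: Box r is true, so not Box r is false.
    At w5: no accessible worlds, so Box r holds vacuously.

Yes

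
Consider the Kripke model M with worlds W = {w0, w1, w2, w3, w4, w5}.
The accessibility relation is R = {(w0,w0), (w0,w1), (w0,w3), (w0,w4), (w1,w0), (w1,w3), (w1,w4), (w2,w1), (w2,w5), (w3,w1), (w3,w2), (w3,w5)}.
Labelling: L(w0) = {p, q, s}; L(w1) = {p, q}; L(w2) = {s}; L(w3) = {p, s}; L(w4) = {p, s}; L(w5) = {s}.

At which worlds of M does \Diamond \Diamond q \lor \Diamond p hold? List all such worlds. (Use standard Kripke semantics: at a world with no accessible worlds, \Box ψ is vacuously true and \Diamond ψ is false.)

w0, w1, w2, w3

Recall that \Diamond ψ holds at a world iff ψ holds at some accessible world.
Let φ = \Diamond \Diamond q \lor \Diamond p. Evaluate φ at each world:
  w0 (successors {w0, w1, w3, w4}): φ is true.
  w1 (successors {w0, w3, w4}): φ is true.
  w2 (successors {w1, w5}): φ is true.
  w3 (successors {w1, w2, w5}): φ is true.
  w4 (successors ∅): φ is false.
  w5 (successors ∅): φ is false.
For instance, at w3:
  At w3: \Diamond \Diamond q is true, \Diamond p is true, so \Diamond \Diamond q \lor \Diamond p is true.
    At w3: \Diamond \Diamond q requires \Diamond q at some successor in {w1, w2, w5}.
      \Diamond q holds at w1, so \Diamond \Diamond q is true at w3.
    At w3: \Diamond p requires p at some successor in {w1, w2, w5}.
      p holds at w1, so \Diamond p is true at w3.
Satisfying worlds: {w0, w1, w2, w3}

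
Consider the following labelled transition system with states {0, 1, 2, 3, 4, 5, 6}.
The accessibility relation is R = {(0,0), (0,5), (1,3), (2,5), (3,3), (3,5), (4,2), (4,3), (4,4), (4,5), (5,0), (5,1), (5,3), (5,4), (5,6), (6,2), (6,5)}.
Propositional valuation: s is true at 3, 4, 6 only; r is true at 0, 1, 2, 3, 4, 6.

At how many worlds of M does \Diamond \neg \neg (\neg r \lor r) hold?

Let φ = \Diamond \neg \neg (\neg r \lor r). Evaluate φ at each world:
  0 (successors {0, 5}): φ is true.
  1 (successors {3}): φ is true.
  2 (successors {5}): φ is true.
  3 (successors {3, 5}): φ is true.
  4 (successors {2, 3, 4, 5}): φ is true.
  5 (successors {0, 1, 3, 4, 6}): φ is true.
  6 (successors {2, 5}): φ is true.
For instance, at 0:
  At 0: \Diamond \neg \neg (\neg r \lor r) requires \neg \neg (\neg r \lor r) at some successor in {0, 5}.
    \neg \neg (\neg r \lor r) holds at 0, so \Diamond \neg \neg (\neg r \lor r) is true at 0.
Satisfying worlds: {0, 1, 2, 3, 4, 5, 6}

7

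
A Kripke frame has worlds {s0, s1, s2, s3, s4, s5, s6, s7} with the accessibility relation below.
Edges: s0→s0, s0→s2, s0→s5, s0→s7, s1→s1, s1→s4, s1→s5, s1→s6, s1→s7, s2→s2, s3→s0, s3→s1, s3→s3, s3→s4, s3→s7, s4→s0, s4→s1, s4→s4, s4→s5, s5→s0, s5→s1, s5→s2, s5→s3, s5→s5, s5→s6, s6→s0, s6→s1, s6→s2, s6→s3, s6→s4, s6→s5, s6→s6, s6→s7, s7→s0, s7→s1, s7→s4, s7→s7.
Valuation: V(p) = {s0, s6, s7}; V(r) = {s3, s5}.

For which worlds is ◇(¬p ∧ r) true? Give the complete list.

s0, s1, s3, s4, s5, s6

Let φ = ◇(¬p ∧ r). Evaluate φ at each world:
  s0 (successors {s0, s2, s5, s7}): φ is true.
  s1 (successors {s1, s4, s5, s6, s7}): φ is true.
  s2 (successors {s2}): φ is false.
  s3 (successors {s0, s1, s3, s4, s7}): φ is true.
  s4 (successors {s0, s1, s4, s5}): φ is true.
  s5 (successors {s0, s1, s2, s3, s5, s6}): φ is true.
  s6 (successors {s0, s1, s2, s3, s4, s5, s6, s7}): φ is true.
  s7 (successors {s0, s1, s4, s7}): φ is false.
For instance, at s5:
  At s5: ◇(¬p ∧ r) requires ¬p ∧ r at some successor in {s0, s1, s2, s3, s5, s6}.
    ¬p ∧ r holds at s3, so ◇(¬p ∧ r) is true at s5.
Satisfying worlds: {s0, s1, s3, s4, s5, s6}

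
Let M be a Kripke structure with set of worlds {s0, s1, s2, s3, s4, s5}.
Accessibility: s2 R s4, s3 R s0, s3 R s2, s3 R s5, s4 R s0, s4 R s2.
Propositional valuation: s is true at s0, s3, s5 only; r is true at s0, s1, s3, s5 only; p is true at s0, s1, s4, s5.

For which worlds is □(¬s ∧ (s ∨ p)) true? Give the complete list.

s0, s1, s2, s5

Let φ = □(¬s ∧ (s ∨ p)). Evaluate φ at each world:
  s0 (successors ∅): φ is true.
  s1 (successors ∅): φ is true.
  s2 (successors {s4}): φ is true.
  s3 (successors {s0, s2, s5}): φ is false.
  s4 (successors {s0, s2}): φ is false.
  s5 (successors ∅): φ is true.
For instance, at s2:
  At s2: □(¬s ∧ (s ∨ p)) requires ¬s ∧ (s ∨ p) at every successor {s4}.
    At s4: ¬s ∧ (s ∨ p) is true.
  So □(¬s ∧ (s ∨ p)) is true at s2.
Satisfying worlds: {s0, s1, s2, s5}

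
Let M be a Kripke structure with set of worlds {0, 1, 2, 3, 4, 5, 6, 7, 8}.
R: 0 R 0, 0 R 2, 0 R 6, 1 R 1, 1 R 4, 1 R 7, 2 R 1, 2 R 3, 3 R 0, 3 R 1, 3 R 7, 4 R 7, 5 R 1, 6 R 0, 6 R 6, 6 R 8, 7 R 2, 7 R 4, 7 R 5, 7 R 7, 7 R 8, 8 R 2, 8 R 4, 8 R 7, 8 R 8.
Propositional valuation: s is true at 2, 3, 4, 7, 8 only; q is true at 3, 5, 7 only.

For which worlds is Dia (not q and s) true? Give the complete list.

Let φ = Dia (not q and s). Evaluate φ at each world:
  0 (successors {0, 2, 6}): φ is true.
  1 (successors {1, 4, 7}): φ is true.
  2 (successors {1, 3}): φ is false.
  3 (successors {0, 1, 7}): φ is false.
  4 (successors {7}): φ is false.
  5 (successors {1}): φ is false.
  6 (successors {0, 6, 8}): φ is true.
  7 (successors {2, 4, 5, 7, 8}): φ is true.
  8 (successors {2, 4, 7, 8}): φ is true.
For instance, at 5:
  At 5: Dia (not q and s) requires not q and s at some successor in {1}.
    At 1: not q and s is false.
  So Dia (not q and s) is false at 5.
Satisfying worlds: {0, 1, 6, 7, 8}

0, 1, 6, 7, 8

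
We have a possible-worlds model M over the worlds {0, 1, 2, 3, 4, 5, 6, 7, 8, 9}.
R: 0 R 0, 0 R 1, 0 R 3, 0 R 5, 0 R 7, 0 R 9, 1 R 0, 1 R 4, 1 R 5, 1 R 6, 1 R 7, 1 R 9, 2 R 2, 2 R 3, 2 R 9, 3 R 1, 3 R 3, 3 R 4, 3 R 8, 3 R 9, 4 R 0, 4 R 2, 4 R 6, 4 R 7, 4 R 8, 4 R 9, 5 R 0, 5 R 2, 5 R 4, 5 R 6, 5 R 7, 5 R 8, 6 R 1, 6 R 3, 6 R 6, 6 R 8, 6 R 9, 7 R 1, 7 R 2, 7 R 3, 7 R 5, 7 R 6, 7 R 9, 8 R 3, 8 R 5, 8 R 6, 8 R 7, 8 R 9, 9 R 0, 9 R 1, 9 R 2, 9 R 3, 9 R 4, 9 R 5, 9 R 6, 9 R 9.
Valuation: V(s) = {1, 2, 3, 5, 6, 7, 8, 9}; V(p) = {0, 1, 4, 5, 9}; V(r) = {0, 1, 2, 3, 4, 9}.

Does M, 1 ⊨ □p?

No

At 1: □p requires p at every successor {0, 4, 5, 6, 7, 9}.
  p fails at 6, so □p is false at 1.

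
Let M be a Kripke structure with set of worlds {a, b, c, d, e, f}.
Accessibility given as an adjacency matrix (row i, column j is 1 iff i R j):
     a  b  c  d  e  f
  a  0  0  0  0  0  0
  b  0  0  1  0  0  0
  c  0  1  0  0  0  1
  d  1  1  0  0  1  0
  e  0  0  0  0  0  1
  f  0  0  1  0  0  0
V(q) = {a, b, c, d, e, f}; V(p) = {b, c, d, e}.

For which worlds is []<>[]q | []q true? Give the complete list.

Let φ = []<>[]q | []q. Evaluate φ at each world:
  a (successors ∅): φ is true.
  b (successors {c}): φ is true.
  c (successors {b, f}): φ is true.
  d (successors {a, b, e}): φ is true.
  e (successors {f}): φ is true.
  f (successors {c}): φ is true.
For instance, at d:
  At d: []<>[]q is false, []q is true, so []<>[]q | []q is true.
    At d: []<>[]q requires <>[]q at every successor {a, b, e}.
      <>[]q fails at a, so []<>[]q is false at d.
    At d: []q requires q at every successor {a, b, e}.
      At a: q is true.
      At b: q is true.
      At e: q is true.
    So []q is true at d.
Satisfying worlds: {a, b, c, d, e, f}

a, b, c, d, e, f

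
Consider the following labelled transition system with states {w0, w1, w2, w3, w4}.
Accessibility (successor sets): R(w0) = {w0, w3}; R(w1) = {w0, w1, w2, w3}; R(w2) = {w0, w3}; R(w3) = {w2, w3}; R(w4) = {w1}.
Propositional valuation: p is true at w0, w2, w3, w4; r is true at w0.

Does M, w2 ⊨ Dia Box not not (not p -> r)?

Yes

At w2: Dia Box not not (not p -> r) requires Box not not (not p -> r) at some successor in {w0, w3}.
  Box not not (not p -> r) holds at w0, so Dia Box not not (not p -> r) is true at w2.
    At w0: Box not not (not p -> r) requires not not (not p -> r) at every successor {w0, w3}.
      At w0: not not (not p -> r) is true.
      At w3: not not (not p -> r) is true.
    So Box not not (not p -> r) is true at w0.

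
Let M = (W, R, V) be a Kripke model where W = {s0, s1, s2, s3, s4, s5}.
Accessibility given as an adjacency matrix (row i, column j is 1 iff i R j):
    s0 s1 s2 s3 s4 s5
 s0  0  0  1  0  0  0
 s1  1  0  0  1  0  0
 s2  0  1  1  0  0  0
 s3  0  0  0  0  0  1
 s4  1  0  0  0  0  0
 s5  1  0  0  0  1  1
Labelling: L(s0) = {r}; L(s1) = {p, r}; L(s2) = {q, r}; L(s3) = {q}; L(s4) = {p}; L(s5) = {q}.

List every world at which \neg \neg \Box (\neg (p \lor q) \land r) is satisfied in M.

Let φ = \neg \neg \Box (\neg (p \lor q) \land r). Evaluate φ at each world:
  s0 (successors {s2}): φ is false.
  s1 (successors {s0, s3}): φ is false.
  s2 (successors {s1, s2}): φ is false.
  s3 (successors {s5}): φ is false.
  s4 (successors {s0}): φ is true.
  s5 (successors {s0, s4, s5}): φ is false.
For instance, at s1:
  At s1: \neg \Box (\neg (p \lor q) \land r) is true, so \neg \neg \Box (\neg (p \lor q) \land r) is false.
    At s1: \Box (\neg (p \lor q) \land r) is false, so \neg \Box (\neg (p \lor q) \land r) is true.
      At s1: \Box (\neg (p \lor q) \land r) requires \neg (p \lor q) \land r at every successor {s0, s3}.
        \neg (p \lor q) \land r fails at s3, so \Box (\neg (p \lor q) \land r) is false at s1.
Satisfying worlds: {s4}

s4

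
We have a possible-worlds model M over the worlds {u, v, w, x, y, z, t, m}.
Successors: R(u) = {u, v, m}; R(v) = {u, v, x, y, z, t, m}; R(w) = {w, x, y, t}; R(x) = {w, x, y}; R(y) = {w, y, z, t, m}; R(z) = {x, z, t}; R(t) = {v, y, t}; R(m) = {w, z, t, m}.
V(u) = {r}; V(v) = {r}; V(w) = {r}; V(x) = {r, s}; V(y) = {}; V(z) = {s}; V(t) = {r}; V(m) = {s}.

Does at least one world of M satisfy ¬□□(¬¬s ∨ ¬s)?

Let φ = ¬□□(¬¬s ∨ ¬s). Evaluate φ at each world:
  u (successors {u, v, m}): φ is false.
  v (successors {u, v, x, y, z, t, m}): φ is false.
  w (successors {w, x, y, t}): φ is false.
  x (successors {w, x, y}): φ is false.
  y (successors {w, y, z, t, m}): φ is false.
  z (successors {x, z, t}): φ is false.
  t (successors {v, y, t}): φ is false.
  m (successors {w, z, t, m}): φ is false.
For instance, at t:
  At t: □□(¬¬s ∨ ¬s) is true, so ¬□□(¬¬s ∨ ¬s) is false.
    At t: □□(¬¬s ∨ ¬s) requires □(¬¬s ∨ ¬s) at every successor {v, y, t}.
      At v: □(¬¬s ∨ ¬s) is true.
      At y: □(¬¬s ∨ ¬s) is true.
      At t: □(¬¬s ∨ ¬s) is true.
    So □□(¬¬s ∨ ¬s) is true at t.

No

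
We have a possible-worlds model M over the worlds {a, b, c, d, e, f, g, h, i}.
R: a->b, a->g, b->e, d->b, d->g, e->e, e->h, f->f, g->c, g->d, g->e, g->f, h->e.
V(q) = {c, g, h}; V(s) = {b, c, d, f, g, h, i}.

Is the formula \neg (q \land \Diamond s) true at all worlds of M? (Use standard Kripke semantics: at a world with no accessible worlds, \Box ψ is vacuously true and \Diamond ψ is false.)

No

Let φ = \neg (q \land \Diamond s). Evaluate φ at each world:
  a (successors {b, g}): φ is true.
  b (successors {e}): φ is true.
  c (successors ∅): φ is true.
  d (successors {b, g}): φ is true.
  e (successors {e, h}): φ is true.
  f (successors {f}): φ is true.
  g (successors {c, d, e, f}): φ is false.
  h (successors {e}): φ is true.
  i (successors ∅): φ is true.
Detail at g (counterexample):
  At g: q \land \Diamond s is true, so \neg (q \land \Diamond s) is false.
    At g: q is true, \Diamond s is true, so q \land \Diamond s is true.
      At g: \Diamond s requires s at some successor in {c, d, e, f}.
        s holds at c, so \Diamond s is true at g.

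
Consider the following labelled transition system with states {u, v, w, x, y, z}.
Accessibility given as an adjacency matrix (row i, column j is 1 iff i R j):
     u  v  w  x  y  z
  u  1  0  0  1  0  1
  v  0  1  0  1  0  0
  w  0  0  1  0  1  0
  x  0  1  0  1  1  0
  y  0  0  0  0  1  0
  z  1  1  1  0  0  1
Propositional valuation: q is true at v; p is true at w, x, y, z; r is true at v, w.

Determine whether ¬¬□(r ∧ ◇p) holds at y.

Recall that □ψ holds at a world iff ψ holds at every accessible world, and ◇ψ holds iff ψ holds at some accessible world.
At y: ¬□(r ∧ ◇p) is true, so ¬¬□(r ∧ ◇p) is false.
  At y: □(r ∧ ◇p) is false, so ¬□(r ∧ ◇p) is true.
    At y: □(r ∧ ◇p) requires r ∧ ◇p at every successor {y}.
      r ∧ ◇p fails at y, so □(r ∧ ◇p) is false at y.

No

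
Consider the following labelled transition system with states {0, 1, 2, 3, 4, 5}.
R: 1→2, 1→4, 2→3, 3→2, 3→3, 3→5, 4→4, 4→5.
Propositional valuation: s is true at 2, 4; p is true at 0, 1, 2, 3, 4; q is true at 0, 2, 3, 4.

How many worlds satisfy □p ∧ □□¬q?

Let φ = □p ∧ □□¬q. Evaluate φ at each world:
  0 (successors ∅): φ is true.
  1 (successors {2, 4}): φ is false.
  2 (successors {3}): φ is false.
  3 (successors {2, 3, 5}): φ is false.
  4 (successors {4, 5}): φ is false.
  5 (successors ∅): φ is true.
For instance, at 4:
  At 4: □p is false, □□¬q is false, so □p ∧ □□¬q is false.
    At 4: □p requires p at every successor {4, 5}.
      p fails at 5, so □p is false at 4.
    At 4: □□¬q requires □¬q at every successor {4, 5}.
      □¬q fails at 4, so □□¬q is false at 4.
Satisfying worlds: {0, 5}

2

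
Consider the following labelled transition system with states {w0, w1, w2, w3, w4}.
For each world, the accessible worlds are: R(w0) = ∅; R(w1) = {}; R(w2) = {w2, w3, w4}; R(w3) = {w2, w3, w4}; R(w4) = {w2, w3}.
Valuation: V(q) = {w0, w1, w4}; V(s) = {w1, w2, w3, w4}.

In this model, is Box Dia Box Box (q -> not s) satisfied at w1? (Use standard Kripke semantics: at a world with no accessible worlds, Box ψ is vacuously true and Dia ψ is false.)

At w1: no accessible worlds, so Box Dia Box Box (q -> not s) holds vacuously.

Yes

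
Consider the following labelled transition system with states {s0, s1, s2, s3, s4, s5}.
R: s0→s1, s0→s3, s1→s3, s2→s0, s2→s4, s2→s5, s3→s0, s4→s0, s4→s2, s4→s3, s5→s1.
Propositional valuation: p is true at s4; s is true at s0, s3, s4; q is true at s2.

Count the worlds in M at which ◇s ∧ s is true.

3

Recall that ◇ψ holds at a world iff ψ holds at some accessible world.
Let φ = ◇s ∧ s. Evaluate φ at each world:
  s0 (successors {s1, s3}): φ is true.
  s1 (successors {s3}): φ is false.
  s2 (successors {s0, s4, s5}): φ is false.
  s3 (successors {s0}): φ is true.
  s4 (successors {s0, s2, s3}): φ is true.
  s5 (successors {s1}): φ is false.
For instance, at s0:
  At s0: ◇s is true, s is true, so ◇s ∧ s is true.
    At s0: ◇s requires s at some successor in {s1, s3}.
      s holds at s3, so ◇s is true at s0.
Satisfying worlds: {s0, s3, s4}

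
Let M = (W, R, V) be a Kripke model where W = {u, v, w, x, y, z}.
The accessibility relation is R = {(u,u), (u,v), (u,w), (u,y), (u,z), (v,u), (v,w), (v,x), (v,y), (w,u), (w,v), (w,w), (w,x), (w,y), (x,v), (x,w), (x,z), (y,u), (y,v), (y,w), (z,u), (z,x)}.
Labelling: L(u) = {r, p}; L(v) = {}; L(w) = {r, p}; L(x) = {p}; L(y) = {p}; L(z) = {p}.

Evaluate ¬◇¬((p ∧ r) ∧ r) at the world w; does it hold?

No

At w: ◇¬((p ∧ r) ∧ r) is true, so ¬◇¬((p ∧ r) ∧ r) is false.
  At w: ◇¬((p ∧ r) ∧ r) requires ¬((p ∧ r) ∧ r) at some successor in {u, v, w, x, y}.
    ¬((p ∧ r) ∧ r) holds at v, so ◇¬((p ∧ r) ∧ r) is true at w.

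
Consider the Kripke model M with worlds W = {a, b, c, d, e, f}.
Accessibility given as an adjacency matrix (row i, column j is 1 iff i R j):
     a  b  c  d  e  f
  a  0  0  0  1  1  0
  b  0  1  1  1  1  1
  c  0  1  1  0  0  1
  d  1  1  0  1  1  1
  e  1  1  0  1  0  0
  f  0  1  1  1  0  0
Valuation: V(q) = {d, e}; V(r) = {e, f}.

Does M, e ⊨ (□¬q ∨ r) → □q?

No

Recall that □ψ holds at a world iff ψ holds at every accessible world, and ◇ψ holds iff ψ holds at some accessible world.
At e: □¬q ∨ r is true, □q is false, so (□¬q ∨ r) → □q is false.
  At e: □¬q is false, r is true, so □¬q ∨ r is true.
    At e: □¬q requires ¬q at every successor {a, b, d}.
      ¬q fails at d, so □¬q is false at e.
  At e: □q requires q at every successor {a, b, d}.
    q fails at a, so □q is false at e.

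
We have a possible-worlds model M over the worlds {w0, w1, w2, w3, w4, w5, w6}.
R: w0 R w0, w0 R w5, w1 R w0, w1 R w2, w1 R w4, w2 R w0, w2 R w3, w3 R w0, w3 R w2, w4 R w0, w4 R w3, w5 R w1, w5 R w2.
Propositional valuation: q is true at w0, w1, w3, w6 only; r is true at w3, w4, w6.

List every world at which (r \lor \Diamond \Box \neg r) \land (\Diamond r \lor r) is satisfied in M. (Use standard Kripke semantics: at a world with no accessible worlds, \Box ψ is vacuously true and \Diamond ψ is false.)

w1, w2, w3, w4, w6

Let φ = (r \lor \Diamond \Box \neg r) \land (\Diamond r \lor r). Evaluate φ at each world:
  w0 (successors {w0, w5}): φ is false.
  w1 (successors {w0, w2, w4}): φ is true.
  w2 (successors {w0, w3}): φ is true.
  w3 (successors {w0, w2}): φ is true.
  w4 (successors {w0, w3}): φ is true.
  w5 (successors {w1, w2}): φ is false.
  w6 (successors ∅): φ is true.
For instance, at w1:
  At w1: r \lor \Diamond \Box \neg r is true, \Diamond r \lor r is true, so (r \lor \Diamond \Box \neg r) \land (\Diamond r \lor r) is true.
    At w1: r is false, \Diamond \Box \neg r is true, so r \lor \Diamond \Box \neg r is true.
      At w1: \Diamond \Box \neg r requires \Box \neg r at some successor in {w0, w2, w4}.
        \Box \neg r holds at w0, so \Diamond \Box \neg r is true at w1.
    At w1: \Diamond r is true, r is false, so \Diamond r \lor r is true.
      At w1: \Diamond r requires r at some successor in {w0, w2, w4}.
        r holds at w4, so \Diamond r is true at w1.
Satisfying worlds: {w1, w2, w3, w4, w6}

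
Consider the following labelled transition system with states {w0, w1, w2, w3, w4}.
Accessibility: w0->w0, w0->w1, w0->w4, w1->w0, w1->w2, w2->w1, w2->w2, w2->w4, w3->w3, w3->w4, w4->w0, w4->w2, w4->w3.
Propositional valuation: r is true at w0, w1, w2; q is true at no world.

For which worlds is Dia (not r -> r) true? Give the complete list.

w0, w1, w2, w4

Recall that Dia ψ holds at a world iff ψ holds at some accessible world.
Let φ = Dia (not r -> r). Evaluate φ at each world:
  w0 (successors {w0, w1, w4}): φ is true.
  w1 (successors {w0, w2}): φ is true.
  w2 (successors {w1, w2, w4}): φ is true.
  w3 (successors {w3, w4}): φ is false.
  w4 (successors {w0, w2, w3}): φ is true.
For instance, at w4:
  At w4: Dia (not r -> r) requires not r -> r at some successor in {w0, w2, w3}.
    not r -> r holds at w0, so Dia (not r -> r) is true at w4.
Satisfying worlds: {w0, w1, w2, w4}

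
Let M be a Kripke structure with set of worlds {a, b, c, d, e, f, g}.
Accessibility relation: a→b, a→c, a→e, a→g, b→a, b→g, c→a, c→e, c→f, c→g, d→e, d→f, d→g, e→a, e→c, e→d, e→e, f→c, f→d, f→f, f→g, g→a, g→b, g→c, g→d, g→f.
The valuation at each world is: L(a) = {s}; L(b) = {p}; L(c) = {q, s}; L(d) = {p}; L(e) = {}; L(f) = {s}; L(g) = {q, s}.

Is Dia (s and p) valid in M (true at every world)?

No

Recall that Dia ψ holds at a world iff ψ holds at some accessible world.
Let φ = Dia (s and p). Evaluate φ at each world:
  a (successors {b, c, e, g}): φ is false.
  b (successors {a, g}): φ is false.
  c (successors {a, e, f, g}): φ is false.
  d (successors {e, f, g}): φ is false.
  e (successors {a, c, d, e}): φ is false.
  f (successors {c, d, f, g}): φ is false.
  g (successors {a, b, c, d, f}): φ is false.
Detail at a (counterexample):
  At a: Dia (s and p) requires s and p at some successor in {b, c, e, g}.
    At b: s and p is false.
    At c: s and p is false.
    At e: s and p is false.
    At g: s and p is false.
  So Dia (s and p) is false at a.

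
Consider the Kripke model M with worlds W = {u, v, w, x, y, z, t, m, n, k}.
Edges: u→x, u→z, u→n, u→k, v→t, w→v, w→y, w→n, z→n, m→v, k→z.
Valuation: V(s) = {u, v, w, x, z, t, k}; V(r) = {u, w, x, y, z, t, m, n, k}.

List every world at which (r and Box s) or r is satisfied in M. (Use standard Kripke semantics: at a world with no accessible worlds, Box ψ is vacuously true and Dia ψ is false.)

Let φ = (r and Box s) or r. Evaluate φ at each world:
  u (successors {x, z, n, k}): φ is true.
  v (successors {t}): φ is false.
  w (successors {v, y, n}): φ is true.
  x (successors ∅): φ is true.
  y (successors ∅): φ is true.
  z (successors {n}): φ is true.
  t (successors ∅): φ is true.
  m (successors {v}): φ is true.
  n (successors ∅): φ is true.
  k (successors {z}): φ is true.
For instance, at z:
  At z: r and Box s is false, r is true, so (r and Box s) or r is true.
    At z: r is true, Box s is false, so r and Box s is false.
      At z: Box s requires s at every successor {n}.
        s fails at n, so Box s is false at z.
Satisfying worlds: {u, w, x, y, z, t, m, n, k}

u, w, x, y, z, t, m, n, k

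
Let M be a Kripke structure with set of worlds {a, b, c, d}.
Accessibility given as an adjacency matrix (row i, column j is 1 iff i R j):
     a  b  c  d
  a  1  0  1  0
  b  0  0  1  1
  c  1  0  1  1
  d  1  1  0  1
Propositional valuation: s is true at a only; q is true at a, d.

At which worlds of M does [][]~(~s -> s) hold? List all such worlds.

Recall that []ψ holds at a world iff ψ holds at every accessible world, and <>ψ holds iff ψ holds at some accessible world.
Let φ = [][]~(~s -> s). Evaluate φ at each world:
  a (successors {a, c}): φ is false.
  b (successors {c, d}): φ is false.
  c (successors {a, c, d}): φ is false.
  d (successors {a, b, d}): φ is false.
For instance, at b:
  At b: [][]~(~s -> s) requires []~(~s -> s) at every successor {c, d}.
    []~(~s -> s) fails at c, so [][]~(~s -> s) is false at b.
      At c: []~(~s -> s) requires ~(~s -> s) at every successor {a, c, d}.
        ~(~s -> s) fails at a, so []~(~s -> s) is false at c.
Satisfying worlds: none.

none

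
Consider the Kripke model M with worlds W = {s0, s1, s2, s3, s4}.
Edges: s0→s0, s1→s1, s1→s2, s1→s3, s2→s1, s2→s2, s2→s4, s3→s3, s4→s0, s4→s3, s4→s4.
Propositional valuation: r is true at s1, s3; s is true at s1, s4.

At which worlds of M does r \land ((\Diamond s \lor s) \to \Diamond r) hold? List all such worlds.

Let φ = r \land ((\Diamond s \lor s) \to \Diamond r). Evaluate φ at each world:
  s0 (successors {s0}): φ is false.
  s1 (successors {s1, s2, s3}): φ is true.
  s2 (successors {s1, s2, s4}): φ is false.
  s3 (successors {s3}): φ is true.
  s4 (successors {s0, s3, s4}): φ is false.
For instance, at s3:
  At s3: r is true, (\Diamond s \lor s) \to \Diamond r is true, so r \land ((\Diamond s \lor s) \to \Diamond r) is true.
    At s3: \Diamond s \lor s is false, \Diamond r is true, so (\Diamond s \lor s) \to \Diamond r is true.
      At s3: \Diamond s is false, s is false, so \Diamond s \lor s is false.
      At s3: \Diamond r requires r at some successor in {s3}.
        r holds at s3, so \Diamond r is true at s3.
Satisfying worlds: {s1, s3}

s1, s3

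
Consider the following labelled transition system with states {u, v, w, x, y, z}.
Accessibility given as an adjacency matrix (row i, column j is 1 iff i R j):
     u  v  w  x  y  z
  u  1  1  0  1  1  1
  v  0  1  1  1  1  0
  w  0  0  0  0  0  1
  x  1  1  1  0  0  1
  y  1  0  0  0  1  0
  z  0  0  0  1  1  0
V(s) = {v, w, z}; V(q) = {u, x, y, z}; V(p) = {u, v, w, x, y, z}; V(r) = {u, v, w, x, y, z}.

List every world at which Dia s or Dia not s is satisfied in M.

Recall that Dia ψ holds at a world iff ψ holds at some accessible world.
Let φ = Dia s or Dia not s. Evaluate φ at each world:
  u (successors {u, v, x, y, z}): φ is true.
  v (successors {v, w, x, y}): φ is true.
  w (successors {z}): φ is true.
  x (successors {u, v, w, z}): φ is true.
  y (successors {u, y}): φ is true.
  z (successors {x, y}): φ is true.
For instance, at v:
  At v: Dia s is true, Dia not s is true, so Dia s or Dia not s is true.
    At v: Dia s requires s at some successor in {v, w, x, y}.
      s holds at v, so Dia s is true at v.
    At v: Dia not s requires not s at some successor in {v, w, x, y}.
      not s holds at x, so Dia not s is true at v.
Satisfying worlds: {u, v, w, x, y, z}

u, v, w, x, y, z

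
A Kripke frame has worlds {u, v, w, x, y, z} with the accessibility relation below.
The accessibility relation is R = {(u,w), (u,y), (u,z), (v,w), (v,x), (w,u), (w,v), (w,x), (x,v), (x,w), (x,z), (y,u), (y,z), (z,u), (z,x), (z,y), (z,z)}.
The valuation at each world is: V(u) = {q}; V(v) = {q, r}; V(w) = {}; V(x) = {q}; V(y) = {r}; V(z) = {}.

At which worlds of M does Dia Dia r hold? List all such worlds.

u, v, w, x, y, z

Let φ = Dia Dia r. Evaluate φ at each world:
  u (successors {w, y, z}): φ is true.
  v (successors {w, x}): φ is true.
  w (successors {u, v, x}): φ is true.
  x (successors {v, w, z}): φ is true.
  y (successors {u, z}): φ is true.
  z (successors {u, x, y, z}): φ is true.
For instance, at z:
  At z: Dia Dia r requires Dia r at some successor in {u, x, y, z}.
    Dia r holds at u, so Dia Dia r is true at z.
      At u: Dia r requires r at some successor in {w, y, z}.
        r holds at y, so Dia r is true at u.
Satisfying worlds: {u, v, w, x, y, z}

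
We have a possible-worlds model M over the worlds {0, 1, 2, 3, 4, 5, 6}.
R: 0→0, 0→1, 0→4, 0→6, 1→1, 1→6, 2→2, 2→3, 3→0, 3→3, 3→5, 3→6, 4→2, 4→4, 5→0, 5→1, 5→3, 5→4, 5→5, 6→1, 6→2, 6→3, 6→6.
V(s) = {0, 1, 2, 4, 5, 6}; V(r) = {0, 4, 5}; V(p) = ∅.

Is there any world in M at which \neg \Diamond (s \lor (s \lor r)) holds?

Recall that \Diamond ψ holds at a world iff ψ holds at some accessible world.
Let φ = \neg \Diamond (s \lor (s \lor r)). Evaluate φ at each world:
  0 (successors {0, 1, 4, 6}): φ is false.
  1 (successors {1, 6}): φ is false.
  2 (successors {2, 3}): φ is false.
  3 (successors {0, 3, 5, 6}): φ is false.
  4 (successors {2, 4}): φ is false.
  5 (successors {0, 1, 3, 4, 5}): φ is false.
  6 (successors {1, 2, 3, 6}): φ is false.
For instance, at 0:
  At 0: \Diamond (s \lor (s \lor r)) is true, so \neg \Diamond (s \lor (s \lor r)) is false.
    At 0: \Diamond (s \lor (s \lor r)) requires s \lor (s \lor r) at some successor in {0, 1, 4, 6}.
      s \lor (s \lor r) holds at 0, so \Diamond (s \lor (s \lor r)) is true at 0.

No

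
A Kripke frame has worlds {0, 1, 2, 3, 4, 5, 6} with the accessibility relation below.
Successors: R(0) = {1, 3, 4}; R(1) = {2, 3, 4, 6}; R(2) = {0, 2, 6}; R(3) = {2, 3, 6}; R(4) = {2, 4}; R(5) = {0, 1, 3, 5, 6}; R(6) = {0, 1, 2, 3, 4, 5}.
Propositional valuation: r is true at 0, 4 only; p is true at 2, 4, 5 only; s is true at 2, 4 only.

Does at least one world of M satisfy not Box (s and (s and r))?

Let φ = not Box (s and (s and r)). Evaluate φ at each world:
  0 (successors {1, 3, 4}): φ is true.
  1 (successors {2, 3, 4, 6}): φ is true.
  2 (successors {0, 2, 6}): φ is true.
  3 (successors {2, 3, 6}): φ is true.
  4 (successors {2, 4}): φ is true.
  5 (successors {0, 1, 3, 5, 6}): φ is true.
  6 (successors {0, 1, 2, 3, 4, 5}): φ is true.
Detail at 0 (witness):
  At 0: Box (s and (s and r)) is false, so not Box (s and (s and r)) is true.
    At 0: Box (s and (s and r)) requires s and (s and r) at every successor {1, 3, 4}.
      s and (s and r) fails at 1, so Box (s and (s and r)) is false at 0.

Yes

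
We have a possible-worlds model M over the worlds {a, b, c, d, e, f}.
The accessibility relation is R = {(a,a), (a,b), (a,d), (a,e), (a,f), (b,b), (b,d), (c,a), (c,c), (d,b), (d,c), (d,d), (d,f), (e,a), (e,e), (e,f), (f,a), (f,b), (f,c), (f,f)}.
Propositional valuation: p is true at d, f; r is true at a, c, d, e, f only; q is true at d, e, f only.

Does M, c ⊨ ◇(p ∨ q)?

No

Recall that ◇ψ holds at a world iff ψ holds at some accessible world.
At c: ◇(p ∨ q) requires p ∨ q at some successor in {a, c}.
  At a: p ∨ q is false.
  At c: p ∨ q is false.
So ◇(p ∨ q) is false at c.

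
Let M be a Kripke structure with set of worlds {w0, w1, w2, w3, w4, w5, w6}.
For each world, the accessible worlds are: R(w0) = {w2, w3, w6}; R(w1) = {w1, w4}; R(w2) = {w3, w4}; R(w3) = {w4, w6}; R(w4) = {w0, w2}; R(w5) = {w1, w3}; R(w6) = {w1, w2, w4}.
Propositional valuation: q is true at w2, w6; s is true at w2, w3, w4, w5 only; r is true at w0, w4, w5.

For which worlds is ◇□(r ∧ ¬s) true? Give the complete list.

Recall that □ψ holds at a world iff ψ holds at every accessible world, and ◇ψ holds iff ψ holds at some accessible world.
Let φ = ◇□(r ∧ ¬s). Evaluate φ at each world:
  w0 (successors {w2, w3, w6}): φ is false.
  w1 (successors {w1, w4}): φ is false.
  w2 (successors {w3, w4}): φ is false.
  w3 (successors {w4, w6}): φ is false.
  w4 (successors {w0, w2}): φ is false.
  w5 (successors {w1, w3}): φ is false.
  w6 (successors {w1, w2, w4}): φ is false.
For instance, at w0:
  At w0: ◇□(r ∧ ¬s) requires □(r ∧ ¬s) at some successor in {w2, w3, w6}.
    At w2: □(r ∧ ¬s) is false.
    At w3: □(r ∧ ¬s) is false.
    At w6: □(r ∧ ¬s) is false.
  So ◇□(r ∧ ¬s) is false at w0.
Satisfying worlds: none.

none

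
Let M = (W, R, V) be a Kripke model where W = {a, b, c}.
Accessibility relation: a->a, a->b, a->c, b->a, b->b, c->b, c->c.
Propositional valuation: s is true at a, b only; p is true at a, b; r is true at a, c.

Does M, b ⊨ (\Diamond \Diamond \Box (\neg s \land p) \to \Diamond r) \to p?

Recall that \Box ψ holds at a world iff ψ holds at every accessible world, and \Diamond ψ holds iff ψ holds at some accessible world.
At b: \Diamond \Diamond \Box (\neg s \land p) \to \Diamond r is true, p is true, so (\Diamond \Diamond \Box (\neg s \land p) \to \Diamond r) \to p is true.
  At b: \Diamond \Diamond \Box (\neg s \land p) is false, \Diamond r is true, so \Diamond \Diamond \Box (\neg s \land p) \to \Diamond r is true.
    At b: \Diamond \Diamond \Box (\neg s \land p) requires \Diamond \Box (\neg s \land p) at some successor in {a, b}.
      At a: \Diamond \Box (\neg s \land p) is false.
      At b: \Diamond \Box (\neg s \land p) is false.
    So \Diamond \Diamond \Box (\neg s \land p) is false at b.
    At b: \Diamond r requires r at some successor in {a, b}.
      r holds at a, so \Diamond r is true at b.

Yes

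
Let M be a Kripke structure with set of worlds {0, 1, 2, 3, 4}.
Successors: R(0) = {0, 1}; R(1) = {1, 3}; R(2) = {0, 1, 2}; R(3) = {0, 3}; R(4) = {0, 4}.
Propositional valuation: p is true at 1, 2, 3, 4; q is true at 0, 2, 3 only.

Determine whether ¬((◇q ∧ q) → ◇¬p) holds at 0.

No

Recall that ◇ψ holds at a world iff ψ holds at some accessible world.
At 0: (◇q ∧ q) → ◇¬p is true, so ¬((◇q ∧ q) → ◇¬p) is false.
  At 0: ◇q ∧ q is true, ◇¬p is true, so (◇q ∧ q) → ◇¬p is true.
    At 0: ◇q is true, q is true, so ◇q ∧ q is true.
      At 0: ◇q requires q at some successor in {0, 1}.
        q holds at 0, so ◇q is true at 0.
    At 0: ◇¬p requires ¬p at some successor in {0, 1}.
      ¬p holds at 0, so ◇¬p is true at 0.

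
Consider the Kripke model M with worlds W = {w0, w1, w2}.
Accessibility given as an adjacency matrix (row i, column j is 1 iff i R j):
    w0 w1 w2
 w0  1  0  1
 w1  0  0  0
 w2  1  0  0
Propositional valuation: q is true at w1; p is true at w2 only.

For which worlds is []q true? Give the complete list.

w1

Let φ = []q. Evaluate φ at each world:
  w0 (successors {w0, w2}): φ is false.
  w1 (successors ∅): φ is true.
  w2 (successors {w0}): φ is false.
For instance, at w2:
  At w2: []q requires q at every successor {w0}.
    q fails at w0, so []q is false at w2.
Satisfying worlds: {w1}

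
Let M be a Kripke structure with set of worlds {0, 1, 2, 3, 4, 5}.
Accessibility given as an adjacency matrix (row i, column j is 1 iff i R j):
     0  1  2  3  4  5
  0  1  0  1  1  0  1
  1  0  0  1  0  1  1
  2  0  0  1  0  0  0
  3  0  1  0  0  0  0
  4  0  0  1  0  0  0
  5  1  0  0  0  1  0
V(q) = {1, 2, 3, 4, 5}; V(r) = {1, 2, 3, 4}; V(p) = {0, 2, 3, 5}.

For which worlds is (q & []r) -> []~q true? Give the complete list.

Let φ = (q & []r) -> []~q. Evaluate φ at each world:
  0 (successors {0, 2, 3, 5}): φ is true.
  1 (successors {2, 4, 5}): φ is true.
  2 (successors {2}): φ is false.
  3 (successors {1}): φ is false.
  4 (successors {2}): φ is false.
  5 (successors {0, 4}): φ is true.
For instance, at 1:
  At 1: q & []r is false, []~q is false, so (q & []r) -> []~q is true.
    At 1: q is true, []r is false, so q & []r is false.
      At 1: []r requires r at every successor {2, 4, 5}.
        r fails at 5, so []r is false at 1.
    At 1: []~q requires ~q at every successor {2, 4, 5}.
      ~q fails at 2, so []~q is false at 1.
Satisfying worlds: {0, 1, 5}

0, 1, 5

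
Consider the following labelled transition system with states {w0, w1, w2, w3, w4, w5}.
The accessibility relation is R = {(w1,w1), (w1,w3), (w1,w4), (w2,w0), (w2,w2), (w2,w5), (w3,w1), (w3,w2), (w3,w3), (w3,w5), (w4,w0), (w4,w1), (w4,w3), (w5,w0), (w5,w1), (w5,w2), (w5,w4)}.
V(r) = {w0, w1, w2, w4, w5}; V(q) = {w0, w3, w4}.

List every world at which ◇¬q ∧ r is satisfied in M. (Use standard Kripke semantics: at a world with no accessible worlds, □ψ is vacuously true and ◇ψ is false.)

Recall that ◇ψ holds at a world iff ψ holds at some accessible world.
Let φ = ◇¬q ∧ r. Evaluate φ at each world:
  w0 (successors ∅): φ is false.
  w1 (successors {w1, w3, w4}): φ is true.
  w2 (successors {w0, w2, w5}): φ is true.
  w3 (successors {w1, w2, w3, w5}): φ is false.
  w4 (successors {w0, w1, w3}): φ is true.
  w5 (successors {w0, w1, w2, w4}): φ is true.
For instance, at w4:
  At w4: ◇¬q is true, r is true, so ◇¬q ∧ r is true.
    At w4: ◇¬q requires ¬q at some successor in {w0, w1, w3}.
      ¬q holds at w1, so ◇¬q is true at w4.
Satisfying worlds: {w1, w2, w4, w5}

w1, w2, w4, w5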